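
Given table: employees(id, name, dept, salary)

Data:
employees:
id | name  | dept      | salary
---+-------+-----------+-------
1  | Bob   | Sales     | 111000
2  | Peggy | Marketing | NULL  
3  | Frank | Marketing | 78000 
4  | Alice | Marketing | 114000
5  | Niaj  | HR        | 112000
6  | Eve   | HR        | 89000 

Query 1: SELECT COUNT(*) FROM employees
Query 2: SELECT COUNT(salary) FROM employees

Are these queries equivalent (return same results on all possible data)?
No, not equivalent

Query 1 returns: [(6,)]
Query 2 returns: [(5,)]

Reason: COUNT(*) includes NULLs, COUNT(column) excludes them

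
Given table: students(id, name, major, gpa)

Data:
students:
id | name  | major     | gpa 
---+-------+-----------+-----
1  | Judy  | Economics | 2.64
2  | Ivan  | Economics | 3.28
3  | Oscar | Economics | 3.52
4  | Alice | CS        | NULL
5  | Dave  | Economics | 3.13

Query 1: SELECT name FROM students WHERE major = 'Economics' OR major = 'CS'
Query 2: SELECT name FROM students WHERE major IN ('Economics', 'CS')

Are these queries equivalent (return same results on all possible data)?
Yes, equivalent

Both queries return: [('Alice',), ('Dave',), ('Ivan',), ('Judy',), ('Oscar',)]

Reason: OR vs IN are equivalent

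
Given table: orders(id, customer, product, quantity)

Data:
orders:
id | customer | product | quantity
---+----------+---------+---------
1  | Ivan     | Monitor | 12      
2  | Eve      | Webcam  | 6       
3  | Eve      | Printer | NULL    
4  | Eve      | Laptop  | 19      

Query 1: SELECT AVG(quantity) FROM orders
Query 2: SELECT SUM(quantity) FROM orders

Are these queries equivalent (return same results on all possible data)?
No, not equivalent

Query 1 returns: [(12.333333333333334,)]
Query 2 returns: [(37,)]

Reason: AVG vs SUM give different aggregate values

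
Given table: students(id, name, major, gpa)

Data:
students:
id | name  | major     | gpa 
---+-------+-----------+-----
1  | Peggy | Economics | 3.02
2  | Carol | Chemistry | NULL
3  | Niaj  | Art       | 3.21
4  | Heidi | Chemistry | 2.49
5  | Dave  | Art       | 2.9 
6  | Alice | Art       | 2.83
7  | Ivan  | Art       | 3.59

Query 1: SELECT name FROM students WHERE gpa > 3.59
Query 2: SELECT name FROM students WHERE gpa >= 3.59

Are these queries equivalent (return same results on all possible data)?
No, not equivalent

Query 1 returns: []
Query 2 returns: [('Ivan',)]

Reason: > vs >= gives different results when gpa = 3.59 exists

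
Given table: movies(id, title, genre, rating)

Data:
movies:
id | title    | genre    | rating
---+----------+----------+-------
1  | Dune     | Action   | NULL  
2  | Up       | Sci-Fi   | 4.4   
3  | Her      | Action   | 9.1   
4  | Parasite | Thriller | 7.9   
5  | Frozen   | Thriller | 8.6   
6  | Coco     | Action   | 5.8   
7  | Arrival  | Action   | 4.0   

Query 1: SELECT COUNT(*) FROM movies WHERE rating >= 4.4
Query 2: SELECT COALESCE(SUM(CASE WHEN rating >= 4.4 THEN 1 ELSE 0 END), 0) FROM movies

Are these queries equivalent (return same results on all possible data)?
Yes, equivalent

Both queries return: [(5,)]

Reason: COUNT with WHERE vs conditional SUM (COALESCE handles empty-table NULL)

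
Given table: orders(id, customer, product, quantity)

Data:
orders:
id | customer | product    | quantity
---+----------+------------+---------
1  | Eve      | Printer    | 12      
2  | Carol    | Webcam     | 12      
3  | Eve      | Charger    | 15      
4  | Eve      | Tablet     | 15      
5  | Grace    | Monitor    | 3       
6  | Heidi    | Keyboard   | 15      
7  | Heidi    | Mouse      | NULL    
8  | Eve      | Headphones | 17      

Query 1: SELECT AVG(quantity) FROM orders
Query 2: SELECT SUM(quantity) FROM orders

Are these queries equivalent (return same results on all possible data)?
No, not equivalent

Query 1 returns: [(12.714285714285714,)]
Query 2 returns: [(89,)]

Reason: AVG vs SUM give different aggregate values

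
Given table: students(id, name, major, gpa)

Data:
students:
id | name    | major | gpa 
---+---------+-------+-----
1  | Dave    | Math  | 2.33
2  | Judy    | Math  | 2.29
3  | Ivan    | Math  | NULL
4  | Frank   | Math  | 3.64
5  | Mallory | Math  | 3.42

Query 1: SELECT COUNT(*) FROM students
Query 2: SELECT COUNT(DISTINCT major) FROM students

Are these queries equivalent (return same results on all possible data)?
No, not equivalent

Query 1 returns: [(5,)]
Query 2 returns: [(1,)]

Reason: COUNT(*) counts rows, COUNT(DISTINCT major) counts unique majors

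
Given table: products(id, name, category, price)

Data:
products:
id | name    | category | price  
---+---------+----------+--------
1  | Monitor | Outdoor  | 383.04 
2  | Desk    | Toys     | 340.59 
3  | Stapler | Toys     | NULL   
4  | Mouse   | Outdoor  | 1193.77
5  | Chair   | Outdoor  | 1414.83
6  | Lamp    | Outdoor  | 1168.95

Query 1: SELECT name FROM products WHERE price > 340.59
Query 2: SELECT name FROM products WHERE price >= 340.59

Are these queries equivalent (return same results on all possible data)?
No, not equivalent

Query 1 returns: [('Monitor',), ('Mouse',), ('Chair',), ('Lamp',)]
Query 2 returns: [('Monitor',), ('Desk',), ('Mouse',), ('Chair',), ('Lamp',)]

Reason: > vs >= gives different results when price = 340.59 exists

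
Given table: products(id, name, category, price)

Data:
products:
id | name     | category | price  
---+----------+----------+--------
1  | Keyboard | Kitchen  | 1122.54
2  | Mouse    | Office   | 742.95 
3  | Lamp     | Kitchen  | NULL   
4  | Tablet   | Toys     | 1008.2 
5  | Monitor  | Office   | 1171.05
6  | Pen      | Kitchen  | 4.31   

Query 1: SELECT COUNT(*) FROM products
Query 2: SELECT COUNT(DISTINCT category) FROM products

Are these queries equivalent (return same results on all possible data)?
No, not equivalent

Query 1 returns: [(6,)]
Query 2 returns: [(3,)]

Reason: COUNT(*) counts rows, COUNT(DISTINCT category) counts unique categorys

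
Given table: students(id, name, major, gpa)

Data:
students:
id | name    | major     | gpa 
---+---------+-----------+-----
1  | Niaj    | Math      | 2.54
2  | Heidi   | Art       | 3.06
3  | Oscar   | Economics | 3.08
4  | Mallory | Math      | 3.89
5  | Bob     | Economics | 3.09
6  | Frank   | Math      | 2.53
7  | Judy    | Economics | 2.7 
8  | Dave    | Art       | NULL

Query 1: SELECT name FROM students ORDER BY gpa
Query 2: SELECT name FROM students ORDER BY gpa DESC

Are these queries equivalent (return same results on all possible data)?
No, not equivalent

Query 1 returns: [('Dave',), ('Frank',), ('Niaj',), ('Judy',), ('Heidi',), ('Oscar',), ('Bob',), ('Mallory',)]
Query 2 returns: [('Mallory',), ('Bob',), ('Oscar',), ('Heidi',), ('Judy',), ('Niaj',), ('Frank',), ('Dave',)]

Reason: ASC vs DESC gives opposite ordering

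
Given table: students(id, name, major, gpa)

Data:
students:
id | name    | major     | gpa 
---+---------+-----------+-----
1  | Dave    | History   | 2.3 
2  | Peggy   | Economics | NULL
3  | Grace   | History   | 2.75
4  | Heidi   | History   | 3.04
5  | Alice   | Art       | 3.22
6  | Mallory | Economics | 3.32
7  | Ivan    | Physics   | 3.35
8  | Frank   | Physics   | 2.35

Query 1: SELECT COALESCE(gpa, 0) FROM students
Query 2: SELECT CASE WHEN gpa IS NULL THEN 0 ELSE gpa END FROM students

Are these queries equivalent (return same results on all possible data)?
Yes, equivalent

Both queries return: [(0,), (2.3,), (2.35,), (2.75,), (3.04,), (3.22,), (3.32,), (3.35,)]

Reason: COALESCE vs CASE for NULL handling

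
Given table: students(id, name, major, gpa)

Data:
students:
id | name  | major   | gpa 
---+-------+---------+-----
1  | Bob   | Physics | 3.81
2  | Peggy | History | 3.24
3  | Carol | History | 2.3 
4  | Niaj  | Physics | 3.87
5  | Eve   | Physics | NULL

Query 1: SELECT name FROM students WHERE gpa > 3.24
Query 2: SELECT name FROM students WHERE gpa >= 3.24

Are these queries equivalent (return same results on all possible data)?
No, not equivalent

Query 1 returns: [('Bob',), ('Niaj',)]
Query 2 returns: [('Bob',), ('Peggy',), ('Niaj',)]

Reason: > vs >= gives different results when gpa = 3.24 exists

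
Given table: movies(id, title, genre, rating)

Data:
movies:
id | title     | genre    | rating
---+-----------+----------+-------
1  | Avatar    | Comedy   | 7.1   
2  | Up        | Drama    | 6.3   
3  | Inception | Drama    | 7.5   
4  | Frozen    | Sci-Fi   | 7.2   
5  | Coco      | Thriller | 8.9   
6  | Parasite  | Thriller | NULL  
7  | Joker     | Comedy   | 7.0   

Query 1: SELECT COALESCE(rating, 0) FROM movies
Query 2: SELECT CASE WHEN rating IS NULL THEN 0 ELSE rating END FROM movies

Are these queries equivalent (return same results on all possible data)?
Yes, equivalent

Both queries return: [(0,), (6.3,), (7.0,), (7.1,), (7.2,), (7.5,), (8.9,)]

Reason: COALESCE vs CASE for NULL handling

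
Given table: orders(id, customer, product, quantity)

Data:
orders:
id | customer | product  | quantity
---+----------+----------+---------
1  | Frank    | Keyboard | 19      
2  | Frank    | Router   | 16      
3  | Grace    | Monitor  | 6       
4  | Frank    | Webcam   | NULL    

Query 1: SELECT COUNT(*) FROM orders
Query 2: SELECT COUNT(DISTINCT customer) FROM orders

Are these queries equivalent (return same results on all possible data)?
No, not equivalent

Query 1 returns: [(4,)]
Query 2 returns: [(2,)]

Reason: COUNT(*) counts rows, COUNT(DISTINCT customer) counts unique customers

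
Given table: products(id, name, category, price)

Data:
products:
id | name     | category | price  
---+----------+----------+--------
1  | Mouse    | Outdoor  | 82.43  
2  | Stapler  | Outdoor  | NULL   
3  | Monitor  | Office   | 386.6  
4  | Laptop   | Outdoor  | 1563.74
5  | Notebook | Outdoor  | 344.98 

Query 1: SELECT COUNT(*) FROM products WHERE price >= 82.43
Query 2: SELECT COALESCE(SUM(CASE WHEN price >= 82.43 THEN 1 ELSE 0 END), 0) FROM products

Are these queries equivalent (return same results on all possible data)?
Yes, equivalent

Both queries return: [(4,)]

Reason: COUNT with WHERE vs conditional SUM (COALESCE handles empty-table NULL)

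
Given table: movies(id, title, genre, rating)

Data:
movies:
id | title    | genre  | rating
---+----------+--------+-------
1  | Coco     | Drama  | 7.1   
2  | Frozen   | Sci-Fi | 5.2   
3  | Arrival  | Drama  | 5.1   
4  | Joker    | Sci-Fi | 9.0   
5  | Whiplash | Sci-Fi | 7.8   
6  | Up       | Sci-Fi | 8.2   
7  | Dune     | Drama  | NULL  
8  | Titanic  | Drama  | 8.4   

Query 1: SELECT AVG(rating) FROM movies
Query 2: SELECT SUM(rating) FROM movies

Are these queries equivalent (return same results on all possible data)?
No, not equivalent

Query 1 returns: [(7.257142857142857,)]
Query 2 returns: [(50.8,)]

Reason: AVG vs SUM give different aggregate values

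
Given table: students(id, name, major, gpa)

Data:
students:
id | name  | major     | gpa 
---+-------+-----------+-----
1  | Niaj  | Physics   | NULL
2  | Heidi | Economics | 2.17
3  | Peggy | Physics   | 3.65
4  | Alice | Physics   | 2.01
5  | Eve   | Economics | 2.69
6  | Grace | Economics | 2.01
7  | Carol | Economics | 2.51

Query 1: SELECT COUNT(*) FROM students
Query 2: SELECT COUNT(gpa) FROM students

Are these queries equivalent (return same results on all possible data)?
No, not equivalent

Query 1 returns: [(7,)]
Query 2 returns: [(6,)]

Reason: COUNT(*) includes NULLs, COUNT(column) excludes them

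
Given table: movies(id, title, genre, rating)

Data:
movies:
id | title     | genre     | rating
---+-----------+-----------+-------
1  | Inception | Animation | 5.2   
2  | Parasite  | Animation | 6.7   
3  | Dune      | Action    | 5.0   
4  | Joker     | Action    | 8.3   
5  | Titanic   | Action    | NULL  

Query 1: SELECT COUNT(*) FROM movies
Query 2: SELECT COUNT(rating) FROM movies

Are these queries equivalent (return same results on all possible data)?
No, not equivalent

Query 1 returns: [(5,)]
Query 2 returns: [(4,)]

Reason: COUNT(*) includes NULLs, COUNT(column) excludes them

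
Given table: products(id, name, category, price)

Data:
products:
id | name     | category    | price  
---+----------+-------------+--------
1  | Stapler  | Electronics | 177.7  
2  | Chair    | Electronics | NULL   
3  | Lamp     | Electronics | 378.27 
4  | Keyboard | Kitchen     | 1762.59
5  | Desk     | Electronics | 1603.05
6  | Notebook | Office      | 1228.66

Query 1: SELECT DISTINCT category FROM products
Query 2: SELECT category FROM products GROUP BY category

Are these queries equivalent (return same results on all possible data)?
Yes, equivalent

Both queries return: [('Electronics',), ('Kitchen',), ('Office',)]

Reason: Both get unique categorys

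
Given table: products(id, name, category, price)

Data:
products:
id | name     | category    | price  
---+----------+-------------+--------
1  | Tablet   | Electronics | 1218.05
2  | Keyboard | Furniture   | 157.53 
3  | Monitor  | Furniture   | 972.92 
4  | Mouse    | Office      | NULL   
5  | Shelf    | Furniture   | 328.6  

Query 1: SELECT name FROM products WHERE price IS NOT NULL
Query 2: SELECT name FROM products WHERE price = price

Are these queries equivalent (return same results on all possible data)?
Yes, equivalent

Both queries return: [('Keyboard',), ('Monitor',), ('Shelf',), ('Tablet',)]

Reason: IS NOT NULL vs self-equality (both exclude NULLs)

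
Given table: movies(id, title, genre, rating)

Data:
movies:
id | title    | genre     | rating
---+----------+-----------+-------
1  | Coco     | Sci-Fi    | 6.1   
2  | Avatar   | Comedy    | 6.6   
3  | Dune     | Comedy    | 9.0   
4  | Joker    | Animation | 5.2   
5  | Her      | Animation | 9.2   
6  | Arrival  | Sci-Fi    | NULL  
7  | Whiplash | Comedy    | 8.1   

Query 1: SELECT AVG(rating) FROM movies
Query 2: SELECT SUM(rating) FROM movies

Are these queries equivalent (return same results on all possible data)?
No, not equivalent

Query 1 returns: [(7.366666666666666,)]
Query 2 returns: [(44.199999999999996,)]

Reason: AVG vs SUM give different aggregate values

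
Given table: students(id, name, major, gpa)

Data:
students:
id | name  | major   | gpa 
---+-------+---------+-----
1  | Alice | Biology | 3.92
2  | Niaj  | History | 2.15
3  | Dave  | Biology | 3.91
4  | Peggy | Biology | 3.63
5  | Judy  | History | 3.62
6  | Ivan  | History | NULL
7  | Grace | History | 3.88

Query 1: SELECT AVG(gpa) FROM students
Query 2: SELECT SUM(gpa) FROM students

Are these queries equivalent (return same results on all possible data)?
No, not equivalent

Query 1 returns: [(3.518333333333333,)]
Query 2 returns: [(21.11,)]

Reason: AVG vs SUM give different aggregate values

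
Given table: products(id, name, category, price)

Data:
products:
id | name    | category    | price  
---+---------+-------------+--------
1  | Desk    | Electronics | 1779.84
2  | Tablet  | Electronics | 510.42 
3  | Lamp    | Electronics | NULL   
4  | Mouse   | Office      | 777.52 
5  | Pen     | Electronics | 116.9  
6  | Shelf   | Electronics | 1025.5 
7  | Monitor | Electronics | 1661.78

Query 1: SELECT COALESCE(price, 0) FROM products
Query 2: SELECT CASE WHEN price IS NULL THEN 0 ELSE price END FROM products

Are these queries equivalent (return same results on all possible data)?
Yes, equivalent

Both queries return: [(0,), (116.9,), (510.42,), (777.52,), (1025.5,), (1661.78,), (1779.84,)]

Reason: COALESCE vs CASE for NULL handling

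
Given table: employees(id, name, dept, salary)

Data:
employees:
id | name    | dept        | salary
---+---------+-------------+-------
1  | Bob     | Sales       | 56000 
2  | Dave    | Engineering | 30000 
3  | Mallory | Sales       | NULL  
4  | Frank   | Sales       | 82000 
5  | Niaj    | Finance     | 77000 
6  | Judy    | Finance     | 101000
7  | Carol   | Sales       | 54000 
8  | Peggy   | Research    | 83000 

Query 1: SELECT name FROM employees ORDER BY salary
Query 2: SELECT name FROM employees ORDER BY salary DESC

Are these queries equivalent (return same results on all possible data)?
No, not equivalent

Query 1 returns: [('Mallory',), ('Dave',), ('Carol',), ('Bob',), ('Niaj',), ('Frank',), ('Peggy',), ('Judy',)]
Query 2 returns: [('Judy',), ('Peggy',), ('Frank',), ('Niaj',), ('Bob',), ('Carol',), ('Dave',), ('Mallory',)]

Reason: ASC vs DESC gives opposite ordering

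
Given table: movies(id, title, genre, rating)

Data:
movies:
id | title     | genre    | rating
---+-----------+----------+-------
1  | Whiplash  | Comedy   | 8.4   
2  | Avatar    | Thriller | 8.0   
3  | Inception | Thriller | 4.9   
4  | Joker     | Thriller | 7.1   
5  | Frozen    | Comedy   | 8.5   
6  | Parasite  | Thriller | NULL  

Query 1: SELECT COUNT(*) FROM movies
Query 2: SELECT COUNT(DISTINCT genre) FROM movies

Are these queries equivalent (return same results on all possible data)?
No, not equivalent

Query 1 returns: [(6,)]
Query 2 returns: [(2,)]

Reason: COUNT(*) counts rows, COUNT(DISTINCT genre) counts unique genres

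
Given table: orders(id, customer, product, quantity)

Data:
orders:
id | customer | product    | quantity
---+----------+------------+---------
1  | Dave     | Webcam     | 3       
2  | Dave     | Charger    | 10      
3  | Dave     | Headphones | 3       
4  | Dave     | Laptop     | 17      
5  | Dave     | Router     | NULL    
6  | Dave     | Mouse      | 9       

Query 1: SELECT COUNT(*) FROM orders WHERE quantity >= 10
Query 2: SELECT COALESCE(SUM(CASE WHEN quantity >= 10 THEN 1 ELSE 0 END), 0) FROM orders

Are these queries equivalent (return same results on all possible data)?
Yes, equivalent

Both queries return: [(2,)]

Reason: COUNT with WHERE vs conditional SUM (COALESCE handles empty-table NULL)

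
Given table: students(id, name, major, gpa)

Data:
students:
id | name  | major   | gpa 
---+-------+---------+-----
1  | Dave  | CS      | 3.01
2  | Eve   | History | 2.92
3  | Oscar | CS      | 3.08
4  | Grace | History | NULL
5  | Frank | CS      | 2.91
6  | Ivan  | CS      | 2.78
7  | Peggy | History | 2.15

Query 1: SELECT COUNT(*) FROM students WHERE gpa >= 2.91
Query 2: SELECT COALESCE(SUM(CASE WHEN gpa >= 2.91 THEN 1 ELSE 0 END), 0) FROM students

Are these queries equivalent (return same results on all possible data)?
Yes, equivalent

Both queries return: [(4,)]

Reason: COUNT with WHERE vs conditional SUM (COALESCE handles empty-table NULL)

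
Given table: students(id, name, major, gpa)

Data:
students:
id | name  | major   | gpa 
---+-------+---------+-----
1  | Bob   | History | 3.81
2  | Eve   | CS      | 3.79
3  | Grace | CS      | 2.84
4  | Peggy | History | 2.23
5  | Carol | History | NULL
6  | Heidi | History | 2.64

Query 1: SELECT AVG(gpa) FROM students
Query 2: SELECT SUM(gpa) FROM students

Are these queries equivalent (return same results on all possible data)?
No, not equivalent

Query 1 returns: [(3.0620000000000003,)]
Query 2 returns: [(15.31,)]

Reason: AVG vs SUM give different aggregate values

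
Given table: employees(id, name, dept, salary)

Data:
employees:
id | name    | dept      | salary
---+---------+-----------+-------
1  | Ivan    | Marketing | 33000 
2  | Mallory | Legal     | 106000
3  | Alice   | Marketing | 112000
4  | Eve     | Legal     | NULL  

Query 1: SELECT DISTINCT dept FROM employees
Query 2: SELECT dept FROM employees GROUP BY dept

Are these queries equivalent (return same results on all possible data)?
Yes, equivalent

Both queries return: [('Legal',), ('Marketing',)]

Reason: Both get unique depts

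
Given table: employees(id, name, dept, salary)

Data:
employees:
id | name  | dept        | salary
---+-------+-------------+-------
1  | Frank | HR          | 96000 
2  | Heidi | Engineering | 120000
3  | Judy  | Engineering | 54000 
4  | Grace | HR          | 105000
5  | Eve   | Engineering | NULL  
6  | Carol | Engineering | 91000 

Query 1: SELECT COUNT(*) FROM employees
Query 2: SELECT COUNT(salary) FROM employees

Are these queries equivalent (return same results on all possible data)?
No, not equivalent

Query 1 returns: [(6,)]
Query 2 returns: [(5,)]

Reason: COUNT(*) includes NULLs, COUNT(column) excludes them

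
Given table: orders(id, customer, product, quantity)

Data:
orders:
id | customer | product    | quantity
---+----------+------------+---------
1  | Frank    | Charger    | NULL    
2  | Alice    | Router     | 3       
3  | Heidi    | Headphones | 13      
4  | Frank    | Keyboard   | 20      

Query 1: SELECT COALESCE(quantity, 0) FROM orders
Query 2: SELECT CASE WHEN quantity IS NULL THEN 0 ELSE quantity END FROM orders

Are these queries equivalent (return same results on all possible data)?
Yes, equivalent

Both queries return: [(0,), (3,), (13,), (20,)]

Reason: COALESCE vs CASE for NULL handling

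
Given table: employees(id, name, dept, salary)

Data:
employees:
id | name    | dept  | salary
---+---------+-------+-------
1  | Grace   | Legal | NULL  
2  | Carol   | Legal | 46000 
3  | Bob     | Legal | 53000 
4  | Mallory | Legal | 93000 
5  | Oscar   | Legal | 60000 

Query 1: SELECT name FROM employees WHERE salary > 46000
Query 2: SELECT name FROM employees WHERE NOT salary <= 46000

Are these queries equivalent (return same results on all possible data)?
Yes, equivalent

Both queries return: [('Bob',), ('Mallory',), ('Oscar',)]

Reason: Both filter salary > 46000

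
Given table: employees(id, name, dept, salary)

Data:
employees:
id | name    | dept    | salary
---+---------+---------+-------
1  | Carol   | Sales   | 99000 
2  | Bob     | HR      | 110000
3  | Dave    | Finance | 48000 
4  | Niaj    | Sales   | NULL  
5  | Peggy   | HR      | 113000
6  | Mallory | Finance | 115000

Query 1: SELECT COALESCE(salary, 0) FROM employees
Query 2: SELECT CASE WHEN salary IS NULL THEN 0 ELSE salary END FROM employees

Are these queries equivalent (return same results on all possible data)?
Yes, equivalent

Both queries return: [(0,), (48000,), (99000,), (110000,), (113000,), (115000,)]

Reason: COALESCE vs CASE for NULL handling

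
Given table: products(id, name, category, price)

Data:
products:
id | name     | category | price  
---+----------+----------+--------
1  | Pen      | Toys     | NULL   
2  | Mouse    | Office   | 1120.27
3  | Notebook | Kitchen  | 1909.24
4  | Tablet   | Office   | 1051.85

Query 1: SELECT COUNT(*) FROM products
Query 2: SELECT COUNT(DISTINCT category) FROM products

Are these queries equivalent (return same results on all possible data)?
No, not equivalent

Query 1 returns: [(4,)]
Query 2 returns: [(3,)]

Reason: COUNT(*) counts rows, COUNT(DISTINCT category) counts unique categorys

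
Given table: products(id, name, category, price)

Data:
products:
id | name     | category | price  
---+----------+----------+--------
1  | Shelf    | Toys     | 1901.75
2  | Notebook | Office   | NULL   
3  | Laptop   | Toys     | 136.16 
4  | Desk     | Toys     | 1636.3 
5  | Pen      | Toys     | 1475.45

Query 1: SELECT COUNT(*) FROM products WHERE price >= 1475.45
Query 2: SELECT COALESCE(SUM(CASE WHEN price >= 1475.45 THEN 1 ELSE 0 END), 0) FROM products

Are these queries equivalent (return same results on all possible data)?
Yes, equivalent

Both queries return: [(3,)]

Reason: COUNT with WHERE vs conditional SUM (COALESCE handles empty-table NULL)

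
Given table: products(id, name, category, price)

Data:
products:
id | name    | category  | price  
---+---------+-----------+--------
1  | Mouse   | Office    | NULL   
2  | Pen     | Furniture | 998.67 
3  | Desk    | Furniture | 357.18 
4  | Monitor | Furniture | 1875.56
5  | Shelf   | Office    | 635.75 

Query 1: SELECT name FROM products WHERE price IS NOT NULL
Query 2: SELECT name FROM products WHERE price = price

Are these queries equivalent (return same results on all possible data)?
Yes, equivalent

Both queries return: [('Desk',), ('Monitor',), ('Pen',), ('Shelf',)]

Reason: IS NOT NULL vs self-equality (both exclude NULLs)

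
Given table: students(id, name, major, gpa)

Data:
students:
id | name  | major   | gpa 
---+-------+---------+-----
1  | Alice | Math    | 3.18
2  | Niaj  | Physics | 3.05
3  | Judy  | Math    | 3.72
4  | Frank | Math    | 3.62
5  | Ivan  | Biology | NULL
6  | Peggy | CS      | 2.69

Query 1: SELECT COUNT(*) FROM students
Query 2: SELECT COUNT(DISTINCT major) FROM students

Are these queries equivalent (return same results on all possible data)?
No, not equivalent

Query 1 returns: [(6,)]
Query 2 returns: [(4,)]

Reason: COUNT(*) counts rows, COUNT(DISTINCT major) counts unique majors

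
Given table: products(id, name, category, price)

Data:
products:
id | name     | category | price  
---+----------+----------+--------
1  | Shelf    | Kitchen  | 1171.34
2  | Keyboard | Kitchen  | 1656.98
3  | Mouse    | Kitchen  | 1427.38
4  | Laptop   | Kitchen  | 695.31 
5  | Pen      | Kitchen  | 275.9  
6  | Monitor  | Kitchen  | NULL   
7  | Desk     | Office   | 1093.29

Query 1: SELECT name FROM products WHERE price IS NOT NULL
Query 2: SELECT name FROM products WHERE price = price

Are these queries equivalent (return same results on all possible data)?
Yes, equivalent

Both queries return: [('Desk',), ('Keyboard',), ('Laptop',), ('Mouse',), ('Pen',), ('Shelf',)]

Reason: IS NOT NULL vs self-equality (both exclude NULLs)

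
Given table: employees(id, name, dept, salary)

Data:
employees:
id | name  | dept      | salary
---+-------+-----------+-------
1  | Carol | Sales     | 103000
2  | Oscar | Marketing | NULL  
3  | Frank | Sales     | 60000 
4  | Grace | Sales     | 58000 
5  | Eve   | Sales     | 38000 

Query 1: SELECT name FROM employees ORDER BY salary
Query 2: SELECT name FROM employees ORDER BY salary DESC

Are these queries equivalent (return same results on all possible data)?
No, not equivalent

Query 1 returns: [('Oscar',), ('Eve',), ('Grace',), ('Frank',), ('Carol',)]
Query 2 returns: [('Carol',), ('Frank',), ('Grace',), ('Eve',), ('Oscar',)]

Reason: ASC vs DESC gives opposite ordering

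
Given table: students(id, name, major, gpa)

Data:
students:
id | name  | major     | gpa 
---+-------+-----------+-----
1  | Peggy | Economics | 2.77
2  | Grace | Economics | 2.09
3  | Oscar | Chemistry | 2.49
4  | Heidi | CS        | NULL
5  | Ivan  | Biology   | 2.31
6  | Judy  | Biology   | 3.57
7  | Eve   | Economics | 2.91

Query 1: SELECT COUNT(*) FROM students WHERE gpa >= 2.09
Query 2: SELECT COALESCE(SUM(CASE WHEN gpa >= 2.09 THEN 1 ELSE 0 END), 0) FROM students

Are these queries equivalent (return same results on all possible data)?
Yes, equivalent

Both queries return: [(6,)]

Reason: COUNT with WHERE vs conditional SUM (COALESCE handles empty-table NULL)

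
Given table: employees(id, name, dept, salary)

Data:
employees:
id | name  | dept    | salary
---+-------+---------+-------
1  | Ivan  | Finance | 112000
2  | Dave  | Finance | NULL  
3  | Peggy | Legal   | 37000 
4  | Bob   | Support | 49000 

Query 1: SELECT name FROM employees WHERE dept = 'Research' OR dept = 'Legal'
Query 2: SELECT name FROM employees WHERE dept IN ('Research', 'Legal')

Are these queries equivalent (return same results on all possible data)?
Yes, equivalent

Both queries return: [('Peggy',)]

Reason: OR vs IN are equivalent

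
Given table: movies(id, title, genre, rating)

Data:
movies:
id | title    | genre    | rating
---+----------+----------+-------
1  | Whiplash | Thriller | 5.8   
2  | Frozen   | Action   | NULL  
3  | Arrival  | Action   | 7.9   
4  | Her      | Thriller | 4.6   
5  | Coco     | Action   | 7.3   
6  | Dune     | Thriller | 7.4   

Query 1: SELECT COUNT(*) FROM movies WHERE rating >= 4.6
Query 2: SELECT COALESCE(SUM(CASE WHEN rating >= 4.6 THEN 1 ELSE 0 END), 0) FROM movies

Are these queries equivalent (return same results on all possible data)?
Yes, equivalent

Both queries return: [(5,)]

Reason: COUNT with WHERE vs conditional SUM (COALESCE handles empty-table NULL)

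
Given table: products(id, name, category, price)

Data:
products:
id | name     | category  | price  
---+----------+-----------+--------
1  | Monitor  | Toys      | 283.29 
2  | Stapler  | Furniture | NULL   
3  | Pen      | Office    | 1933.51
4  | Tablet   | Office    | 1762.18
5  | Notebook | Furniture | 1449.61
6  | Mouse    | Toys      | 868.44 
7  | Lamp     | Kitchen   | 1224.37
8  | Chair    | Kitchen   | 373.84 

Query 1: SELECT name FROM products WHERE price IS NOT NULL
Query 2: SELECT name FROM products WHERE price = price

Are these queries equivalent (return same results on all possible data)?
Yes, equivalent

Both queries return: [('Chair',), ('Lamp',), ('Monitor',), ('Mouse',), ('Notebook',), ('Pen',), ('Tablet',)]

Reason: IS NOT NULL vs self-equality (both exclude NULLs)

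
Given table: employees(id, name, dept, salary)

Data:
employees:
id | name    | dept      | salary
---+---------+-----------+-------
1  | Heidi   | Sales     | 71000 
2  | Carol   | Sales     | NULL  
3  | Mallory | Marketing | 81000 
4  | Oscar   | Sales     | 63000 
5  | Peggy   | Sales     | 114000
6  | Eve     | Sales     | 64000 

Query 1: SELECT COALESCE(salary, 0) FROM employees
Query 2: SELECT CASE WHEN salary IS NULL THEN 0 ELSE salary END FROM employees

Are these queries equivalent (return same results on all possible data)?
Yes, equivalent

Both queries return: [(0,), (63000,), (64000,), (71000,), (81000,), (114000,)]

Reason: COALESCE vs CASE for NULL handling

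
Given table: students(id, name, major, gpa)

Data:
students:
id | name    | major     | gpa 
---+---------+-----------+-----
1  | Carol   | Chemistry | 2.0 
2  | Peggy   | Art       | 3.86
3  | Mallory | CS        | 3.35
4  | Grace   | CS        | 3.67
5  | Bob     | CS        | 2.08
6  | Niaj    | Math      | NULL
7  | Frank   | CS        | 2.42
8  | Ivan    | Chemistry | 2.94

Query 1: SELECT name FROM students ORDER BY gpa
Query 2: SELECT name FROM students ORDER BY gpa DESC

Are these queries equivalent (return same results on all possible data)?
No, not equivalent

Query 1 returns: [('Niaj',), ('Carol',), ('Bob',), ('Frank',), ('Ivan',), ('Mallory',), ('Grace',), ('Peggy',)]
Query 2 returns: [('Peggy',), ('Grace',), ('Mallory',), ('Ivan',), ('Frank',), ('Bob',), ('Carol',), ('Niaj',)]

Reason: ASC vs DESC gives opposite ordering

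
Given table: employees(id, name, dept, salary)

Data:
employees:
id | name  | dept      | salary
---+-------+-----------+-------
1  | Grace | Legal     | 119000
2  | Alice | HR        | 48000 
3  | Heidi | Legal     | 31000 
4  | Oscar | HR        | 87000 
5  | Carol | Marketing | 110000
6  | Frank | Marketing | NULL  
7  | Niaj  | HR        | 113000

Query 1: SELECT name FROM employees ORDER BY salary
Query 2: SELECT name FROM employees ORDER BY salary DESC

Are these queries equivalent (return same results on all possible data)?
No, not equivalent

Query 1 returns: [('Frank',), ('Heidi',), ('Alice',), ('Oscar',), ('Carol',), ('Niaj',), ('Grace',)]
Query 2 returns: [('Grace',), ('Niaj',), ('Carol',), ('Oscar',), ('Alice',), ('Heidi',), ('Frank',)]

Reason: ASC vs DESC gives opposite ordering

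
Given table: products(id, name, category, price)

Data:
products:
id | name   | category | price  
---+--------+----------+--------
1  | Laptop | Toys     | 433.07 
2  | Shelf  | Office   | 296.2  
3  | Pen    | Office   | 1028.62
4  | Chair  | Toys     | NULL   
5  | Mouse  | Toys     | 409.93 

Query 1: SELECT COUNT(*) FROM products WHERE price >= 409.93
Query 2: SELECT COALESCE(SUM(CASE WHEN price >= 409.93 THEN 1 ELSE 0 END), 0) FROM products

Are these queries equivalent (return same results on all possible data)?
Yes, equivalent

Both queries return: [(3,)]

Reason: COUNT with WHERE vs conditional SUM (COALESCE handles empty-table NULL)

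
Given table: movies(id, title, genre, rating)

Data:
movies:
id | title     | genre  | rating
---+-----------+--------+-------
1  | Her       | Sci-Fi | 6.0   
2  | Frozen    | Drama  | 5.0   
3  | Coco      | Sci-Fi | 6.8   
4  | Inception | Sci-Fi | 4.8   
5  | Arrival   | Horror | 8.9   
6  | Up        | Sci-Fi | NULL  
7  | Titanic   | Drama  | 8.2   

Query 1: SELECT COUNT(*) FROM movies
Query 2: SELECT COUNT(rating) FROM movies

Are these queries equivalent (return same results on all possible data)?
No, not equivalent

Query 1 returns: [(7,)]
Query 2 returns: [(6,)]

Reason: COUNT(*) includes NULLs, COUNT(column) excludes them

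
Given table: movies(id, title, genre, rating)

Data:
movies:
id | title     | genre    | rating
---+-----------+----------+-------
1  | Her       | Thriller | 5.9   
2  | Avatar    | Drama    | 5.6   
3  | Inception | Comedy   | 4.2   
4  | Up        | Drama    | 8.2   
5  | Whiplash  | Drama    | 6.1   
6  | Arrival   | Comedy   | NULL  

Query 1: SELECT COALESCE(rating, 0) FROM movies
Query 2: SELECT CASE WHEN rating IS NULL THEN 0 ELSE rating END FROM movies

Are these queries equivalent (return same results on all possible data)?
Yes, equivalent

Both queries return: [(0,), (4.2,), (5.6,), (5.9,), (6.1,), (8.2,)]

Reason: COALESCE vs CASE for NULL handling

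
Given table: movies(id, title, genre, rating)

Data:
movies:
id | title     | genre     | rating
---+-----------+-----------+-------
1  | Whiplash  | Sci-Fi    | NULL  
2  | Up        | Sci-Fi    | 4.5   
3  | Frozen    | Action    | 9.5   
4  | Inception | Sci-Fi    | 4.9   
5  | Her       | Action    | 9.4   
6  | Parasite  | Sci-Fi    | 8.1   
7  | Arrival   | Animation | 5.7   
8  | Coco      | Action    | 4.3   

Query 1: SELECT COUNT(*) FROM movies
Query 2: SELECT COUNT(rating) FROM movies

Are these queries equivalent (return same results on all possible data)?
No, not equivalent

Query 1 returns: [(8,)]
Query 2 returns: [(7,)]

Reason: COUNT(*) includes NULLs, COUNT(column) excludes them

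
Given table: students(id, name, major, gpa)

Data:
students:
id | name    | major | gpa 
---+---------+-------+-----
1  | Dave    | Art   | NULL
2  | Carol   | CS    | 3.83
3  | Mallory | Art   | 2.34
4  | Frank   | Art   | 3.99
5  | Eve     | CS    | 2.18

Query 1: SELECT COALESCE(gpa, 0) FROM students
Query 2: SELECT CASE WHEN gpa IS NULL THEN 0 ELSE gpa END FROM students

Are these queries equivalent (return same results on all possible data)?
Yes, equivalent

Both queries return: [(0,), (2.18,), (2.34,), (3.83,), (3.99,)]

Reason: COALESCE vs CASE for NULL handling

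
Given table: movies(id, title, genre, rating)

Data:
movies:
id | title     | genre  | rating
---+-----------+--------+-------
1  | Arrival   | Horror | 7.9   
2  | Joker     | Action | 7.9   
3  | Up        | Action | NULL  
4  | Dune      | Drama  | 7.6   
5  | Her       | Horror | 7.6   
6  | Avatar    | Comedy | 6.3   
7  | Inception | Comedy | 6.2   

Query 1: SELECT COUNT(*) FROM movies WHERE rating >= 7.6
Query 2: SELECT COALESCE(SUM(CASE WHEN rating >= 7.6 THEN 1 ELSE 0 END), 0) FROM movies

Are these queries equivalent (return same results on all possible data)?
Yes, equivalent

Both queries return: [(4,)]

Reason: COUNT with WHERE vs conditional SUM (COALESCE handles empty-table NULL)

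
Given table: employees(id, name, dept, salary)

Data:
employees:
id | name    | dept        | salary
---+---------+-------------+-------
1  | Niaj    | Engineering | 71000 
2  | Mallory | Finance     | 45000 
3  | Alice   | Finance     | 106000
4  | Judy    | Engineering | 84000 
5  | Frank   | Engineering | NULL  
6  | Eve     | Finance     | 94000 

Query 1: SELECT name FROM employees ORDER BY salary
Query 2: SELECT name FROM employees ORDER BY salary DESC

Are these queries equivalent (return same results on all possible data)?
No, not equivalent

Query 1 returns: [('Frank',), ('Mallory',), ('Niaj',), ('Judy',), ('Eve',), ('Alice',)]
Query 2 returns: [('Alice',), ('Eve',), ('Judy',), ('Niaj',), ('Mallory',), ('Frank',)]

Reason: ASC vs DESC gives opposite ordering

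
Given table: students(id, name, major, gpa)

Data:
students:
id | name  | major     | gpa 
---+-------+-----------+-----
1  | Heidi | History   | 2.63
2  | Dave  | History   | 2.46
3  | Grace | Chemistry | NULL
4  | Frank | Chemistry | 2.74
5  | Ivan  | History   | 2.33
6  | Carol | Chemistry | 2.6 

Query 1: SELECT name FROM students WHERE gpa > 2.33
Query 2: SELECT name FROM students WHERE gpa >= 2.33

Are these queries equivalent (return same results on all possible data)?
No, not equivalent

Query 1 returns: [('Heidi',), ('Dave',), ('Frank',), ('Carol',)]
Query 2 returns: [('Heidi',), ('Dave',), ('Frank',), ('Ivan',), ('Carol',)]

Reason: > vs >= gives different results when gpa = 2.33 exists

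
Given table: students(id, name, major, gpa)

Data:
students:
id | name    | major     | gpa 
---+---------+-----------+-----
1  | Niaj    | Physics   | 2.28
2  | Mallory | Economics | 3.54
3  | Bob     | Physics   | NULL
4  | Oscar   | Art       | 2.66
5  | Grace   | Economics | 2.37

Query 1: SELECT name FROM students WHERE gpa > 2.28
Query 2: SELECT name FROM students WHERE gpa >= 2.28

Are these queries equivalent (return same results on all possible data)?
No, not equivalent

Query 1 returns: [('Mallory',), ('Oscar',), ('Grace',)]
Query 2 returns: [('Niaj',), ('Mallory',), ('Oscar',), ('Grace',)]

Reason: > vs >= gives different results when gpa = 2.28 exists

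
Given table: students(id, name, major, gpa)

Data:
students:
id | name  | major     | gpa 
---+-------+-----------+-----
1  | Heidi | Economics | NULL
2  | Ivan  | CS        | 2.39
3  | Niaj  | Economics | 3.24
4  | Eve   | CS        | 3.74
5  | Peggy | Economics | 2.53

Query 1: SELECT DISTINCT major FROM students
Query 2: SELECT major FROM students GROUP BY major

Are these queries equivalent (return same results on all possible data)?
Yes, equivalent

Both queries return: [('CS',), ('Economics',)]

Reason: Both get unique majors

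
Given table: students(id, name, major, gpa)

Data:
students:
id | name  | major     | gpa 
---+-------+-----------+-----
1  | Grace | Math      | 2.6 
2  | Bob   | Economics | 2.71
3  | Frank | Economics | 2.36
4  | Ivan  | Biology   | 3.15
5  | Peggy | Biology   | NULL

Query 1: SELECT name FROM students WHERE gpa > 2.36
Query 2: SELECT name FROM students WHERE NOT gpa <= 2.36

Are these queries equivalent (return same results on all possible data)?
Yes, equivalent

Both queries return: [('Bob',), ('Grace',), ('Ivan',)]

Reason: Both filter gpa > 2.36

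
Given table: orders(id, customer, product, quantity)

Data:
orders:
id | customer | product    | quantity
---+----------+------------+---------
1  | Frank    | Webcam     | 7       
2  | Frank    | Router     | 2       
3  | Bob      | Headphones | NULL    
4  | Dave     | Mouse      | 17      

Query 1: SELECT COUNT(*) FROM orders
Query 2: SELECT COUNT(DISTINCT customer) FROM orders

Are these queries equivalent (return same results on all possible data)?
No, not equivalent

Query 1 returns: [(4,)]
Query 2 returns: [(3,)]

Reason: COUNT(*) counts rows, COUNT(DISTINCT customer) counts unique customers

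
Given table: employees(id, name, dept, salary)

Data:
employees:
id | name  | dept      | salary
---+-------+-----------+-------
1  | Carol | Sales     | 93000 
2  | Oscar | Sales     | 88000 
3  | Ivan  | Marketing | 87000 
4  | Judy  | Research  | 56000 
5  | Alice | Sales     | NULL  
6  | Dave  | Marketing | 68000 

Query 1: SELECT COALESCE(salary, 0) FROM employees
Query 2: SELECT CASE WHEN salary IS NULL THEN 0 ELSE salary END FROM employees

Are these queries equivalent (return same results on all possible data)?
Yes, equivalent

Both queries return: [(0,), (56000,), (68000,), (87000,), (88000,), (93000,)]

Reason: COALESCE vs CASE for NULL handling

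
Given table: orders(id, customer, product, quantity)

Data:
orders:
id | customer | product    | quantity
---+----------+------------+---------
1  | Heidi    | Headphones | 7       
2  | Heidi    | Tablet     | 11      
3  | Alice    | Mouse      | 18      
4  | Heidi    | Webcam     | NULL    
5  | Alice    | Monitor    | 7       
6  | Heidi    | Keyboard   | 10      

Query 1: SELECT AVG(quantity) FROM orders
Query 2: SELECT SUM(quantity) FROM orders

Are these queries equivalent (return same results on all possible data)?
No, not equivalent

Query 1 returns: [(10.6,)]
Query 2 returns: [(53,)]

Reason: AVG vs SUM give different aggregate values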